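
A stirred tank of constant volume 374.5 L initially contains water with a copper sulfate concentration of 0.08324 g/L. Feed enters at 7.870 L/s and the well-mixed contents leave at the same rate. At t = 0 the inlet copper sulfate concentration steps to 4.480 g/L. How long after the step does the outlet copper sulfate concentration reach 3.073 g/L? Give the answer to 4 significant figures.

54.22 s

Species balance: V dC/dt = Q(C_in − C) ⇒ τ = V/Q = 47.5858 s.
C(t) = C_in + (C₀ − C_in) e^(−t/τ). Set C = 3.073 and solve for t:
e^(−t/τ) = (C − C_in)/(C₀ − C_in) = (3.073 − 4.480)/(0.08324 − 4.480) = 0.320008
t = −τ ln(…) = 47.5858 × 1.13941 = 54.2196 s.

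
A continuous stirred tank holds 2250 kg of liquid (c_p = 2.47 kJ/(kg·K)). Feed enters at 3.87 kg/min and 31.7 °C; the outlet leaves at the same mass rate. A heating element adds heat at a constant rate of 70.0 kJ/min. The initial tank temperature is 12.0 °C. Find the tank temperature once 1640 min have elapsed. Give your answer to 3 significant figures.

37.4 °C

Unsteady energy balance on the tank contents: M c_p dT/dt = ṁ c_p (T_in − T) + 70.0.
Rearrange: dT/dt = (T_ss − T)/τ with τ = M/ṁ = 581.40 min and T_ss = T_in + Q̇/(ṁ c_p) = 39.023 °C.
Integrating: T(t) = T_ss + (T₀ − T_ss) e^(−t/τ).
T(1640) = 39.023 + (-27.023)·e^(−1640/581.40) = 39.023 + (-27.023)·0.059558 = 37.414 °C.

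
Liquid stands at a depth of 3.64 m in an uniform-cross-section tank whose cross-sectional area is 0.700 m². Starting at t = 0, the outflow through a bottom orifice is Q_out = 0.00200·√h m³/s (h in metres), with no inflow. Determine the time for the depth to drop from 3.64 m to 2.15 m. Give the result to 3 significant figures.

With no inflow, A dh/dt = −0.00200 √h.
This is separable: 2 d(√h)/dt = −0.00200/A, so √h = √h₀ − (0.00200/(2A)) t.
t = 2A(√h₀ − √h)/0.00200 = 2·0.700·(√3.64 − √2.15)/0.00200
  = 1.4000 × (1.9079 − 1.4663) / 0.00200 = 309.11 s.

309 s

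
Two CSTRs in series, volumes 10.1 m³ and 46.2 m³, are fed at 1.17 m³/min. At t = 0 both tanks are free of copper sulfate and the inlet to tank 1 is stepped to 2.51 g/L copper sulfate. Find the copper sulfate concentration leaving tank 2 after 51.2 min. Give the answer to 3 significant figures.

Each tank obeys Vᵢ dCᵢ/dt = Q(Cᵢ₋₁ − Cᵢ), so τᵢ = Vᵢ/Q.
τ₁ = 10.1/1.17 = 8.6325 min; τ₂ = 46.2/1.17 = 39.487 min.
Tank 1: C₁ = C_in(1 − e^(−t/τ₁)). Tank 2 (τ₁ ≠ τ₂): C₂ = C_in[1 − (τ₁ e^(−t/τ₁) − τ₂ e^(−t/τ₂))/(τ₁ − τ₂)].
At t = 51.2: e^(−t/τ₁) = 0.0026556, e^(−t/τ₂) = 0.27345.
C₂ = 2.51·[1 − (8.6325·0.0026556 − 39.487·0.27345)/(-30.855)] = 2.51·0.65078 = 1.6335 g/L.

1.63 g/L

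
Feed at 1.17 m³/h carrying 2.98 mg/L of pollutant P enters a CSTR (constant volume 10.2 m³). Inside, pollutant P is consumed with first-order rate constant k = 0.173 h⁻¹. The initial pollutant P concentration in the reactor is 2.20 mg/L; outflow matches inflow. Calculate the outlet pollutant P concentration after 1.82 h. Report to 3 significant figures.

1.79 mg/L

V dC/dt = Q(C_in − C) − k V C.
This is linear with rate a = Q/V + k = 0.28771 h⁻¹.
C_ss = Q C_in/(Q + kV) = 1.1881 mg/L; C(t) = C_ss + (C₀ − C_ss) e^(−a t).
C(1.82) = 1.1881 + (1.0119)·e^(−0.28771·1.82) = 1.1881 + (1.0119)·0.59237 = 1.7875 mg/L.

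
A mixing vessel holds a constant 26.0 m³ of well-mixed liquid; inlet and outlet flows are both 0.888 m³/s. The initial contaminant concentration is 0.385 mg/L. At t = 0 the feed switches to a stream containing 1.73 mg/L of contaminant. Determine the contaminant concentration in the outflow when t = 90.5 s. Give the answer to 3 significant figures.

1.67 mg/L

Mass balance on the solute (V constant): V dC/dt = Q(C_in − C).
Rewrite as dC/dt + C/τ = C_in/τ, τ = V/Q = 29.279 s.
Integrating: C(t) = C_in + (C₀ − C_in) e^(−t/τ).
C(90.5) = 1.73 + (0.385 − 1.73)·e^(−90.5/29.279) = 1.73 + (-1.3450)·0.045460 = 1.6689 mg/L.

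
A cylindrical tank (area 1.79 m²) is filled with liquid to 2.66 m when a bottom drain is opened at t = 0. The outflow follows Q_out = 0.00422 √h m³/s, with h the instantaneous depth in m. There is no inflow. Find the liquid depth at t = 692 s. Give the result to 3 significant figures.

A dh/dt = −Q_out = −0.00422 √h.
∫ h^(−1/2) dh = −(0.00422/A) ∫ dt, giving 2√h = 2√h₀ − (0.00422/A) t.
√h = √2.66 − 0.00422·692/(2·1.79) = 1.6310 − 0.81571 = 0.81524.
h = 0.81524² = 0.66462 m.

0.665 m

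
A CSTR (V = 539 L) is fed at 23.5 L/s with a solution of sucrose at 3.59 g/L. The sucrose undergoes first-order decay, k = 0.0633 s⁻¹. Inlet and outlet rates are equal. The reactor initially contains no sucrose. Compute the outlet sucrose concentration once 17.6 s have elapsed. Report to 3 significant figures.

Species balance: V dC/dt = Q C_in − Q C − k V C.
dC/dt = (Q/V) C_in − (Q/V + k) C; effective rate a = Q/V + k = 0.043599 + 0.0633 = 0.10690 s⁻¹.
C_ss = Q C_in/(Q + kV) = 1.4642 g/L; C(t) = C_ss + (C₀ − C_ss) e^(−a t).
C(17.6) = 1.4642 + (-1.4642)·e^(−0.10690·17.6) = 1.4642 + (-1.4642)·0.15237 = 1.2411 g/L.

1.24 g/L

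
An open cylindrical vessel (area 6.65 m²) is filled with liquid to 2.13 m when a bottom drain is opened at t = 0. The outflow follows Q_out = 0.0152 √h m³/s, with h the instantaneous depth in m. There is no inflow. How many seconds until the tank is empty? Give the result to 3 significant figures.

A dh/dt = −Q_out = −0.0152 √h.
This is separable: 2 d(√h)/dt = −0.0152/A, so √h = √h₀ − (0.0152/(2A)) t.
Set h = 0: 2√h₀ = (0.0152/A) t_empty ⇒ t_empty = 2A√h₀/0.0152.
t_empty = 2·6.65·√2.13/0.0152 = 13.300·1.4595/0.0152 = 1277.0 s.

1280 s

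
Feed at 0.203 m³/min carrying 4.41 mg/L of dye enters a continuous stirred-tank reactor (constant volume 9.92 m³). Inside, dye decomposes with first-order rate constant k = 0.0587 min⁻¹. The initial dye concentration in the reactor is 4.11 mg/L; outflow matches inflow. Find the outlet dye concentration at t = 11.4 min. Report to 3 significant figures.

V dC/dt = Q(C_in − C) − k V C.
This is linear with rate a = Q/V + k = 0.079164 min⁻¹.
C_ss = Q C_in/(Q + kV) = 1.1400 mg/L; C(t) = C_ss + (C₀ − C_ss) e^(−a t).
C(11.4) = 1.1400 + (2.9700)·e^(−0.079164·11.4) = 1.1400 + (2.9700)·0.40557 = 2.3445 mg/L.

2.34 mg/L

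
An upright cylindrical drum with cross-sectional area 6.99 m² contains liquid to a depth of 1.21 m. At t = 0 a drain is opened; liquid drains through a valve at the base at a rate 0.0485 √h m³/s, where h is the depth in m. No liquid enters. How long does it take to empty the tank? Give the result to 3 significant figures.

317 s

A dh/dt = −Q_out = −0.0485 √h.
∫ h^(−1/2) dh = −(0.0485/A) ∫ dt, giving 2√h = 2√h₀ − (0.0485/A) t.
Set h = 0: 2√h₀ = (0.0485/A) t_empty ⇒ t_empty = 2A√h₀/0.0485.
t_empty = 2·6.99·√1.21/0.0485 = 13.980·1.1000/0.0485 = 317.07 s.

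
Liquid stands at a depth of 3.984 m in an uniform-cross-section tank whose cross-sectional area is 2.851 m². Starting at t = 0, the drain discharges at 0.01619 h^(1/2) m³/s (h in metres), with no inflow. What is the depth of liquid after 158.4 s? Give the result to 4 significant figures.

Mass balance (ρ constant): A dh/dt = −0.01619 √h.
This is separable: 2 d(√h)/dt = −0.01619/A, so √h = √h₀ − (0.01619/(2A)) t.
√h = √3.984 − 0.01619·158.4/(2·2.851) = 1.99600 − 0.449754 = 1.54624.
h = 1.54624² = 2.39087 m.

2.391 m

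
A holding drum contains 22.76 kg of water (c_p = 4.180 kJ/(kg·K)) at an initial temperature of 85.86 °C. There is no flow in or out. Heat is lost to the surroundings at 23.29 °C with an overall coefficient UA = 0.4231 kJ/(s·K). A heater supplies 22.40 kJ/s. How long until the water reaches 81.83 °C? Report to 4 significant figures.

121.9 s

Lumped-capacitance energy balance: M c_p dT/dt = UA(T_amb − T) + Q̇.
τ = M c_p/UA = 224.857 s; T_ss = T_amb + Q̇/UA = 23.29 + 22.40/0.4231 = 76.2326 °C.
T(t) = T_ss + (T₀ − T_ss)e^(−t/τ); set T = 81.83:
t = −τ ln[(T − T_ss)/(T₀ − T_ss)] = −224.857 · ln(0.581405) = 121.942 s.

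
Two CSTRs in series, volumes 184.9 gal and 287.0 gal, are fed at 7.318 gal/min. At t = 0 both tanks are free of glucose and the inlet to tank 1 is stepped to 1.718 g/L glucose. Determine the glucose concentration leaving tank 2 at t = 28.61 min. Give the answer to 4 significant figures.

0.3923 g/L

Species balance on tank i: dCᵢ/dt = (Cᵢ₋₁ − Cᵢ)/τᵢ with τᵢ = Vᵢ/Q.
τ₁ = 184.9/7.318 = 25.2665 min; τ₂ = 287.0/7.318 = 39.2184 min.
Tank 1: C₁ = C_in(1 − e^(−t/τ₁)). Tank 2 (τ₁ ≠ τ₂): C₂ = C_in[1 − (τ₁ e^(−t/τ₁) − τ₂ e^(−t/τ₂))/(τ₁ − τ₂)].
At t = 28.61: e^(−t/τ₁) = 0.322281, e^(−t/τ₂) = 0.482148.
C₂ = 1.718·[1 − (25.2665·0.322281 − 39.2184·0.482148)/(-13.9519)] = 1.718·0.228339 = 0.392287 g/L.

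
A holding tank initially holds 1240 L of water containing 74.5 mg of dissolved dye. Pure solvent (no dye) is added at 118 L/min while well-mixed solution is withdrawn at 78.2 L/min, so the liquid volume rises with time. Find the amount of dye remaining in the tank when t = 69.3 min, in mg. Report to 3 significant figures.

Let m(t) be the amount of dye. Volume: V(t) = V₀ + (Q_in − Q_out) t = 1240 + 39.800 t; V(69.3) = 3998.1 L.
Species balance (pure solvent in): dm/dt = −Q_out · m/V(t).
Separate: dm/m = −Q_out dt/V(t) ⇒ ln(m/m₀) = −(Q_out/(Q_in−Q_out)) ln(V/V₀).
m = m₀ (V₀/V)^(Q_out/(Q_in−Q_out)) = 74.5 × (1240/3998.1)^(1.9648) = 7.4674 mg.

7.47 mg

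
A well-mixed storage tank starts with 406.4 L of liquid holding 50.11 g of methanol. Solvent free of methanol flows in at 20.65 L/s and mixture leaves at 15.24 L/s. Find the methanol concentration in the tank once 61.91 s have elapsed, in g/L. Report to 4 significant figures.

0.01243 g/L

Let m(t) be the amount of methanol. Volume: V(t) = V₀ + (Q_in − Q_out) t = 406.4 + 5.41000 t; V(61.91) = 741.333 L.
Species balance (pure solvent in): dm/dt = −Q_out · m/V(t).
Separate: dm/m = −Q_out dt/V(t) ⇒ ln(m/m₀) = −(Q_out/(Q_in−Q_out)) ln(V/V₀).
m = m₀ (V₀/V)^(Q_out/(Q_in−Q_out)) = 50.11 × (406.4/741.333)^(2.81701) = 9.21548 g.
C = m/V = 9.21548/741.333 = 0.0124310 g/L.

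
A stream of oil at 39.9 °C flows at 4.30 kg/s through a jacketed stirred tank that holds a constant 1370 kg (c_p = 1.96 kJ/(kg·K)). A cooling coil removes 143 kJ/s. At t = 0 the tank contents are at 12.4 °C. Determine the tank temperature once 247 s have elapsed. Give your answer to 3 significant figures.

Energy balance: M c_p dT/dt = ṁ c_p (T_in − T) − 143.
τ = M/ṁ = 318.60 s; T_ss = T_in − Q̇/(ṁ c_p) = 39.9 − 143/(4.30·1.96) = 22.933 °C.
Integrating: T(t) = T_ss + (T₀ − T_ss) e^(−t/τ).
T(247) = 22.933 + (-10.533)·e^(−247/318.60) = 22.933 + (-10.533)·0.46059 = 18.082 °C.

18.1 °C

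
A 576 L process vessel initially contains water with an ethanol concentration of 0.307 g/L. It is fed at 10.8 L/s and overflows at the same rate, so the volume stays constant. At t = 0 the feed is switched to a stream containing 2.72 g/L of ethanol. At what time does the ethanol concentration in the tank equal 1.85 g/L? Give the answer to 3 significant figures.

Accumulation = in − out for the solute gives V dC/dt = Q(C_in − C), so τ = V/Q = 53.333 s.
C(t) = C_in + (C₀ − C_in) e^(−t/τ). Set C = 1.85 and solve for t:
e^(−t/τ) = (C − C_in)/(C₀ − C_in) = (1.85 − 2.72)/(0.307 − 2.72) = 0.36055
t = −τ ln(…) = 53.333 × 1.0201 = 54.407 s.

54.4 s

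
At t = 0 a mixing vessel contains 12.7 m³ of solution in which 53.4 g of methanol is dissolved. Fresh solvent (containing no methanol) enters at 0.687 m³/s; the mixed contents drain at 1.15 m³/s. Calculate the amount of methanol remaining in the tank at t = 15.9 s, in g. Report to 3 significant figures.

6.20 g

Total volume: dV/dt = Q_in − Q_out = -0.46300 m³/s, so V(t) = 12.7 − 0.46300 t and V(15.9) = 5.3383 m³.
Species balance (pure solvent in): dm/dt = −Q_out · m/V(t).
Separate: dm/m = −Q_out dt/V(t) ⇒ ln(m/m₀) = −(Q_out/(Q_in−Q_out)) ln(V/V₀).
m = m₀ (V₀/V)^(Q_out/(Q_in−Q_out)) = 53.4 × (12.7/5.3383)^(-2.4838) = 6.2035 g.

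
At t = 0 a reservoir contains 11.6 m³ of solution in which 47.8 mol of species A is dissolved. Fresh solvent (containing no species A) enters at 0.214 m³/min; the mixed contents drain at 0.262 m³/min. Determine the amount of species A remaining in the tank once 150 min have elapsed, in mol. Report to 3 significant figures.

0.241 mol

Total volume: dV/dt = Q_in − Q_out = -0.048000 m³/min, so V(t) = 11.6 − 0.048000 t and V(150) = 4.4000 m³.
Species balance (pure solvent in): dm/dt = −Q_out · m/V(t).
Separate: dm/m = −Q_out dt/V(t) ⇒ ln(m/m₀) = −(Q_out/(Q_in−Q_out)) ln(V/V₀).
m = m₀ (V₀/V)^(Q_out/(Q_in−Q_out)) = 47.8 × (11.6/4.4000)^(-5.4583) = 0.24068 mol.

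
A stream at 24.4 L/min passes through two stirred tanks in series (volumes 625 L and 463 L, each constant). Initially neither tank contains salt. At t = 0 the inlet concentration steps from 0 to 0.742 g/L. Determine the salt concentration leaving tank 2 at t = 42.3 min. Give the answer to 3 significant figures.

Species balance on tank i: dCᵢ/dt = (Cᵢ₋₁ − Cᵢ)/τᵢ with τᵢ = Vᵢ/Q.
τ₁ = 625/24.4 = 25.615 min; τ₂ = 463/24.4 = 18.975 min.
Solving the cascade with C₁(0)=C₂(0)=0 gives C₂(t) = C_in[1 − (τ₁ e^(−t/τ₁) − τ₂ e^(−t/τ₂))/(τ₁ − τ₂)].
At t = 42.3: e^(−t/τ₁) = 0.19178, e^(−t/τ₂) = 0.10761.
C₂ = 0.742·[1 − (25.615·0.19178 − 18.975·0.10761)/(6.6393)] = 0.742·0.56766 = 0.42121 g/L.

0.421 g/L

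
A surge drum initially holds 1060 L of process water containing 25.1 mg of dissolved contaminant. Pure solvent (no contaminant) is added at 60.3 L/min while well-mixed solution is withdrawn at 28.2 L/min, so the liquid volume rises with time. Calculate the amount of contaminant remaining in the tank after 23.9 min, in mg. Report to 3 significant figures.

Let m(t) be the amount of contaminant. Volume: V(t) = V₀ + (Q_in − Q_out) t = 1060 + 32.100 t; V(23.9) = 1827.2 L.
Solute balance: dm/dt = 0 − Q_out C = −Q_out m/V(t).
Separate: dm/m = −Q_out dt/V(t) ⇒ ln(m/m₀) = −(Q_out/(Q_in−Q_out)) ln(V/V₀).
m = m₀ (V₀/V)^(Q_out/(Q_in−Q_out)) = 25.1 × (1060/1827.2)^(0.87850) = 15.557 mg.

15.6 mg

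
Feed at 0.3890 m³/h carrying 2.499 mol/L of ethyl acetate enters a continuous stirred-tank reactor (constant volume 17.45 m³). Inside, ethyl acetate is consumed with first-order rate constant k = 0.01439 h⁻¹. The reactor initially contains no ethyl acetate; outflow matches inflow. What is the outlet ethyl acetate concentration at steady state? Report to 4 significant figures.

V dC/dt = Q(C_in − C) − k V C.
Steady state (dC/dt = 0): C_ss = Q C_in/(Q + kV) = C_in/(1 + kV/Q).
C_ss = 0.3890·2.499/(0.3890 + 0.01439·17.45) = 0.972111/0.640105 = 1.51867 mol/L.

1.519 mol/L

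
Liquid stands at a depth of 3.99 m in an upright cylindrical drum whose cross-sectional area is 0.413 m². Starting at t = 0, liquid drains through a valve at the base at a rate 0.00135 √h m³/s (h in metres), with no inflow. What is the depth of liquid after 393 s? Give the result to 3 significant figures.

Volume balance on the tank: A dh/dt = −0.00135 √h.
Separate and integrate: 2(√h − √h₀) = −(0.00135/A) t.
√h = √3.99 − 0.00135·393/(2·0.413) = 1.9975 − 0.64231 = 1.3552.
h = 1.3552² = 1.8365 m.

1.84 m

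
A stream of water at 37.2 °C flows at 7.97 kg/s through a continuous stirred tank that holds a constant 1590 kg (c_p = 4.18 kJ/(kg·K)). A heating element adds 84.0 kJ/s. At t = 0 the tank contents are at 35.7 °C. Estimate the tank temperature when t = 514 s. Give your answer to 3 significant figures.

39.4 °C

Energy balance: M c_p dT/dt = ṁ c_p (T_in − T) + 84.0.
τ = M/ṁ = 199.50 s; T_ss = T_in + Q̇/(ṁ c_p) = 37.2 + 84.0/(7.97·4.18) = 39.721 °C.
T approaches T_ss exponentially: T(t) = T_ss + (T₀ − T_ss) e^(−t/τ).
T(514) = 39.721 + (-4.0214)·e^(−514/199.50) = 39.721 + (-4.0214)·0.076042 = 39.416 °C.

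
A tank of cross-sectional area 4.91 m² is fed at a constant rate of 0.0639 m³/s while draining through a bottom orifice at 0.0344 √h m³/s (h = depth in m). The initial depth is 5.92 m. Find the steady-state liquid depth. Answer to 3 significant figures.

3.45 m

Mass balance (ρ constant): A dh/dt = Q_in − 0.0344 √h. At steady state dh/dt = 0:
Q_in = 0.0344 √h_ss ⇒ √h_ss = 0.0639/0.0344 = 1.8576.
h_ss = 1.8576² = 3.4505 m. (Since h₀ = 5.92 m > h_ss, the level will fall toward this value.)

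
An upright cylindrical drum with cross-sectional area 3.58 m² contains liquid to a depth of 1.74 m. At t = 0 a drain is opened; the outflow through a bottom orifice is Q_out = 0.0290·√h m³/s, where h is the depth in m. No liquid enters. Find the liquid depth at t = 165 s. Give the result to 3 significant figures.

With no inflow, A dh/dt = −0.0290 √h.
∫ h^(−1/2) dh = −(0.0290/A) ∫ dt, giving 2√h = 2√h₀ − (0.0290/A) t.
√h = √1.74 − 0.0290·165/(2·3.58) = 1.3191 − 0.66830 = 0.65079.
h = 0.65079² = 0.42353 m.

0.424 m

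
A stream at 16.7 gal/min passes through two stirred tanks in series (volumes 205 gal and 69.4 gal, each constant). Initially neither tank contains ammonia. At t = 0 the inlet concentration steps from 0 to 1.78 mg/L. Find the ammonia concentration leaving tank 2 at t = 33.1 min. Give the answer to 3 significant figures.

Species balance on tank i: dCᵢ/dt = (Cᵢ₋₁ − Cᵢ)/τᵢ with τᵢ = Vᵢ/Q.
τ₁ = 205/16.7 = 12.275 min; τ₂ = 69.4/16.7 = 4.1557 min.
Tank 1: C₁ = C_in(1 − e^(−t/τ₁)). Tank 2 (τ₁ ≠ τ₂): C₂ = C_in[1 − (τ₁ e^(−t/τ₁) − τ₂ e^(−t/τ₂))/(τ₁ − τ₂)].
At t = 33.1: e^(−t/τ₁) = 0.067445, e^(−t/τ₂) = 0.00034742.
C₂ = 1.78·[1 − (12.275·0.067445 − 4.1557·0.00034742)/(8.1198)] = 1.78·0.89821 = 1.5988 mg/L.

1.60 mg/L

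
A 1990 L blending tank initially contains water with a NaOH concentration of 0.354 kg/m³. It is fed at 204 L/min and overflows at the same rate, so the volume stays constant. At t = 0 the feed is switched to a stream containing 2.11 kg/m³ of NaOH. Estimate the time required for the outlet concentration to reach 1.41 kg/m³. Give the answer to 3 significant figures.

Species balance: V dC/dt = Q(C_in − C) ⇒ τ = V/Q = 9.7549 min.
C(t) = C_in + (C₀ − C_in) e^(−t/τ). Set C = 1.41 and solve for t:
e^(−t/τ) = (C − C_in)/(C₀ − C_in) = (1.41 − 2.11)/(0.354 − 2.11) = 0.39863
t = −τ ln(…) = 9.7549 × 0.91971 = 8.9717 min.

8.97 min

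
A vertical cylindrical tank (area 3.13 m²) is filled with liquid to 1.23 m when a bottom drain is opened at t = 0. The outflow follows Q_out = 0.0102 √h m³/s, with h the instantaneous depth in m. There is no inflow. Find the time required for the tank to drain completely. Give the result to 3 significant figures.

681 s

With no inflow, A dh/dt = −0.0102 √h.
∫ h^(−1/2) dh = −(0.0102/A) ∫ dt, giving 2√h = 2√h₀ − (0.0102/A) t.
Set h = 0: 2√h₀ = (0.0102/A) t_empty ⇒ t_empty = 2A√h₀/0.0102.
t_empty = 2·3.13·√1.23/0.0102 = 6.2600·1.1091/0.0102 = 680.65 s.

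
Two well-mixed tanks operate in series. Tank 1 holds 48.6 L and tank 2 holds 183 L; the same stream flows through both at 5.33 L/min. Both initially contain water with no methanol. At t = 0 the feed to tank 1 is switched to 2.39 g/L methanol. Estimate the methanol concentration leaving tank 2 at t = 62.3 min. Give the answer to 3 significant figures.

Species balance on tank i: dCᵢ/dt = (Cᵢ₋₁ − Cᵢ)/τᵢ with τᵢ = Vᵢ/Q.
τ₁ = 48.6/5.33 = 9.1182 min; τ₂ = 183/5.33 = 34.334 min.
Solving the cascade with C₁(0)=C₂(0)=0 gives C₂(t) = C_in[1 − (τ₁ e^(−t/τ₁) − τ₂ e^(−t/τ₂))/(τ₁ − τ₂)].
At t = 62.3: e^(−t/τ₁) = 0.0010782, e^(−t/τ₂) = 0.16291.
C₂ = 2.39·[1 − (9.1182·0.0010782 − 34.334·0.16291)/(-25.216)] = 2.39·0.77856 = 1.8608 g/L.

1.86 g/L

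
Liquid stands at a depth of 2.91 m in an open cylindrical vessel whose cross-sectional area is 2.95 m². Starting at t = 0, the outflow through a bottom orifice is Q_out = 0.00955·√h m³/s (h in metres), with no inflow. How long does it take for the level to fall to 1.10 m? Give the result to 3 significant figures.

A dh/dt = −Q_out = −0.00955 √h.
∫ h^(−1/2) dh = −(0.00955/A) ∫ dt, giving 2√h = 2√h₀ − (0.00955/A) t.
t = 2A(√h₀ − √h)/0.00955 = 2·2.95·(√2.91 − √1.10)/0.00955
  = 5.9000 × (1.7059 − 1.0488) / 0.00955 = 405.93 s.

406 s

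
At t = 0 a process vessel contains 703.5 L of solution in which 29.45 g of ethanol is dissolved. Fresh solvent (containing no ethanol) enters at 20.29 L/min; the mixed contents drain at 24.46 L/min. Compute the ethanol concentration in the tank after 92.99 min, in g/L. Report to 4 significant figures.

0.0008488 g/L

Total volume: dV/dt = Q_in − Q_out = -4.17000 L/min, so V(t) = 703.5 − 4.17000 t and V(92.99) = 315.732 L.
Solute balance: dm/dt = 0 − Q_out C = −Q_out m/V(t).
dm/m = −Q_out dt/(V₀ − 4.17000 t); integrating gives ln(m/m₀) = −(Q_out/(Q_in−Q_out)) ln(V/V₀).
m = m₀ (V₀/V)^(Q_out/(Q_in−Q_out)) = 29.45 × (703.5/315.732)^(-5.86571) = 0.268001 g.
C = m/V = 0.268001/315.732 = 0.000848825 g/L.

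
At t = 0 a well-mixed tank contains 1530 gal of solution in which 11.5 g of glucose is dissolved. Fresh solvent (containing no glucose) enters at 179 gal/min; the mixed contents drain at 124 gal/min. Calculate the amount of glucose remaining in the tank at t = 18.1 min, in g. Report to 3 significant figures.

Total volume: dV/dt = Q_in − Q_out = 55.000 gal/min, so V(t) = 1530 + 55.000 t and V(18.1) = 2525.5 gal.
Solute balance: dm/dt = 0 − Q_out C = −Q_out m/V(t).
dm/m = −Q_out dt/(V₀ + 55.000 t); integrating gives ln(m/m₀) = −(Q_out/(Q_in−Q_out)) ln(V/V₀).
m = m₀ (V₀/V)^(Q_out/(Q_in−Q_out)) = 11.5 × (1530/2525.5)^(2.2545) = 3.7152 g.

3.72 g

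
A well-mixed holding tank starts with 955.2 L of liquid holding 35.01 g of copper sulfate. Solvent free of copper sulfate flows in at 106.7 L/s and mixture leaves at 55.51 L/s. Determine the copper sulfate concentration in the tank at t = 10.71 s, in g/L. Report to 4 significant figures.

0.01424 g/L

Let m(t) be the amount of copper sulfate. Volume: V(t) = V₀ + (Q_in − Q_out) t = 955.2 + 51.1900 t; V(10.71) = 1503.44 L.
Species balance (pure solvent in): dm/dt = −Q_out · m/V(t).
Separate: dm/m = −Q_out dt/V(t) ⇒ ln(m/m₀) = −(Q_out/(Q_in−Q_out)) ln(V/V₀).
m = m₀ (V₀/V)^(Q_out/(Q_in−Q_out)) = 35.01 × (955.2/1503.44)^(1.08439) = 21.4079 g.
C = m/V = 21.4079/1503.44 = 0.0142392 g/L.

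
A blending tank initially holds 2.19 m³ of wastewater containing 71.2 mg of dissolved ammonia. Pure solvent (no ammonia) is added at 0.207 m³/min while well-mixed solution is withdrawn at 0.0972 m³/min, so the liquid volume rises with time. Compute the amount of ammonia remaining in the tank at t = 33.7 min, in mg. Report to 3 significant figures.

Let m(t) be the amount of ammonia. Volume: V(t) = V₀ + (Q_in − Q_out) t = 2.19 + 0.10980 t; V(33.7) = 5.8903 m³.
Species balance (pure solvent in): dm/dt = −Q_out · m/V(t).
Separate: dm/m = −Q_out dt/V(t) ⇒ ln(m/m₀) = −(Q_out/(Q_in−Q_out)) ln(V/V₀).
m = m₀ (V₀/V)^(Q_out/(Q_in−Q_out)) = 71.2 × (2.19/5.8903)^(0.88525) = 29.655 mg.

29.7 mg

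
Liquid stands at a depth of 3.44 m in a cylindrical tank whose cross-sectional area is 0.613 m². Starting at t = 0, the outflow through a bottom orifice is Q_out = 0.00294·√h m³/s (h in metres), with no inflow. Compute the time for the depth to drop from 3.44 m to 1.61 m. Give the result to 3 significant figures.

A dh/dt = −Q_out = −0.00294 √h.
Separate and integrate: 2(√h − √h₀) = −(0.00294/A) t.
t = 2A(√h₀ − √h)/0.00294 = 2·0.613·(√3.44 − √1.61)/0.00294
  = 1.2260 × (1.8547 − 1.2689) / 0.00294 = 244.31 s.

244 s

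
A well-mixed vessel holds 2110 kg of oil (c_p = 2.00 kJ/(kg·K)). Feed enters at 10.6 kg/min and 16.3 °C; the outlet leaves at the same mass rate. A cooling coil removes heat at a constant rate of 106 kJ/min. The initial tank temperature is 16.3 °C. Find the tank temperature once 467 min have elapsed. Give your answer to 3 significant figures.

M c_p dT/dt = ṁ c_p (T_in − T) − Q̇.
Rearrange: dT/dt = (T_ss − T)/τ with τ = M/ṁ = 199.06 min and T_ss = T_in − Q̇/(ṁ c_p) = 11.300 °C.
Integrating: T(t) = T_ss + (T₀ − T_ss) e^(−t/τ).
T(467) = 11.300 + (5.0000)·e^(−467/199.06) = 11.300 + (5.0000)·0.095745 = 11.779 °C.

11.8 °C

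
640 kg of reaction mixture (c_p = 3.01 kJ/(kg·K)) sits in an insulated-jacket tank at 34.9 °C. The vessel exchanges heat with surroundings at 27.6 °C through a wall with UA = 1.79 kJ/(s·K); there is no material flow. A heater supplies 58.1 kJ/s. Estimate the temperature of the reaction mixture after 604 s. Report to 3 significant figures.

Heat balance on the well-mixed liquid: M c_p dT/dt = −UA(T − T_amb) + Q̇.
dT/dt = (T_ss − T)/τ with T_ss = T_amb + Q̇/UA = 27.6 + 58.1/1.79 = 60.058 °C, τ = M c_p/UA = 640·3.01/1.79 = 1076.2 s.
Integrating: T(t) = T_ss + (T₀ − T_ss) e^(−t/τ).
T(604) = 60.058 + (-25.158)·0.57050 = 45.705 °C.

45.7 °C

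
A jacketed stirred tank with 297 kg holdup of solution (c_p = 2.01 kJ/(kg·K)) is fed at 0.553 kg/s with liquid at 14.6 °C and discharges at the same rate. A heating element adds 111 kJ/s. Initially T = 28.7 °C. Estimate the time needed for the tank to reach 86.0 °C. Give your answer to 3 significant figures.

592 s

M c_p dT/dt = ṁ c_p (T_in − T) + Q̇.
τ = M/ṁ = 537.07 s; T_ss = T_in + Q̇/(ṁ c_p) = 114.46 °C.
T(t) = T_ss + (T₀ − T_ss) e^(−t/τ). Set T = 86.0:
e^(−t/τ) = (86.0 − 114.46)/(28.7 − 114.46) = 0.33187
t = −537.07 · ln(0.33187) = 592.39 s.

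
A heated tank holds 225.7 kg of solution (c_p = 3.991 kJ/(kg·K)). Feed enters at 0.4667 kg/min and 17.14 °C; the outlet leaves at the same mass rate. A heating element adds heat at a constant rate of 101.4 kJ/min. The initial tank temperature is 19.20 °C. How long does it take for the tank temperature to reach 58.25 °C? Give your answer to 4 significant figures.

M c_p dT/dt = ṁ c_p (T_in − T) + Q̇.
τ = M/ṁ = 483.608 min; T_ss = T_in + Q̇/(ṁ c_p) = 71.5800 °C.
T(t) = T_ss + (T₀ − T_ss) e^(−t/τ). Set T = 58.25:
e^(−t/τ) = (58.25 − 71.5800)/(19.20 − 71.5800) = 0.254487
t = −483.608 · ln(0.254487) = 661.821 min.

661.8 min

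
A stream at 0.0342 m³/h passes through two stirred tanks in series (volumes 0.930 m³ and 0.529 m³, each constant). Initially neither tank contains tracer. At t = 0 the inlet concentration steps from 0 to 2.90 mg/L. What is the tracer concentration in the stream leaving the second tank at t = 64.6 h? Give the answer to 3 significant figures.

Each tank obeys Vᵢ dCᵢ/dt = Q(Cᵢ₋₁ − Cᵢ), so τᵢ = Vᵢ/Q.
τ₁ = 0.930/0.0342 = 27.193 h; τ₂ = 0.529/0.0342 = 15.468 h.
Solving the cascade with C₁(0)=C₂(0)=0 gives C₂(t) = C_in[1 − (τ₁ e^(−t/τ₁) − τ₂ e^(−t/τ₂))/(τ₁ − τ₂)].
At t = 64.6: e^(−t/τ₁) = 0.092957, e^(−t/τ₂) = 0.015354.
C₂ = 2.90·[1 − (27.193·0.092957 − 15.468·0.015354)/(11.725)] = 2.90·0.80467 = 2.3335 mg/L.

2.33 mg/L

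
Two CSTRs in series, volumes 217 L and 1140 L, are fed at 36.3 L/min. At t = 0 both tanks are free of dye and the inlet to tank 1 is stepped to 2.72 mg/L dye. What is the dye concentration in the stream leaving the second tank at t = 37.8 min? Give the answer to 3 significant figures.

1.71 mg/L

Each tank obeys Vᵢ dCᵢ/dt = Q(Cᵢ₋₁ − Cᵢ), so τᵢ = Vᵢ/Q.
τ₁ = 217/36.3 = 5.9780 min; τ₂ = 1140/36.3 = 31.405 min.
Solving the cascade with C₁(0)=C₂(0)=0 gives C₂(t) = C_in[1 − (τ₁ e^(−t/τ₁) − τ₂ e^(−t/τ₂))/(τ₁ − τ₂)].
At t = 37.8: e^(−t/τ₁) = 0.0017941, e^(−t/τ₂) = 0.30010.
C₂ = 2.72·[1 − (5.9780·0.0017941 − 31.405·0.30010)/(-25.427)] = 2.72·0.62976 = 1.7130 mg/L.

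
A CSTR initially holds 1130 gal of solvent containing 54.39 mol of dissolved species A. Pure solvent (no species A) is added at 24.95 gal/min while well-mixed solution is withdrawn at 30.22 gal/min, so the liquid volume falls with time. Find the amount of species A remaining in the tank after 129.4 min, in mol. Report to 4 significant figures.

0.2703 mol

Total volume: dV/dt = Q_in − Q_out = -5.27000 gal/min, so V(t) = 1130 − 5.27000 t and V(129.4) = 448.062 gal.
Solute balance: dm/dt = 0 − Q_out C = −Q_out m/V(t).
dm/m = −Q_out dt/(V₀ − 5.27000 t); integrating gives ln(m/m₀) = −(Q_out/(Q_in−Q_out)) ln(V/V₀).
m = m₀ (V₀/V)^(Q_out/(Q_in−Q_out)) = 54.39 × (1130/448.062)^(-5.73435) = 0.270272 mol.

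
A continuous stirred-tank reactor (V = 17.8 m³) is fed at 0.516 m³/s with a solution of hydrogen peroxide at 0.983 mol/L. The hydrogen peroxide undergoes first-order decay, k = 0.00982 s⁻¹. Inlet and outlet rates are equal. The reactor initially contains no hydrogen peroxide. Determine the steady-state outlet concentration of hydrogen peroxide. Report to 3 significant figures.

0.734 mol/L

Species balance: V dC/dt = Q C_in − Q C − k V C.
Steady state (dC/dt = 0): C_ss = Q C_in/(Q + kV) = C_in/(1 + kV/Q).
C_ss = 0.516·0.983/(0.516 + 0.00982·17.8) = 0.50723/0.69080 = 0.73427 mol/L.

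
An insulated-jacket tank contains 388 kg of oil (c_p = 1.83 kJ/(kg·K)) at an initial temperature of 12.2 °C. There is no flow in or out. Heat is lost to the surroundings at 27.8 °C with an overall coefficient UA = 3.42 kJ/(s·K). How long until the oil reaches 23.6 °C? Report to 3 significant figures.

272 s

Lumped-capacitance energy balance: M c_p dT/dt = UA(T_amb − T).
τ = M c_p/UA = 207.61 s; T_ss = T_amb = 27.800 °C.
T(t) = T_ss + (T₀ − T_ss)e^(−t/τ); set T = 23.6:
t = −τ ln[(T − T_ss)/(T₀ − T_ss)] = −207.61 · ln(0.26923) = 272.43 s.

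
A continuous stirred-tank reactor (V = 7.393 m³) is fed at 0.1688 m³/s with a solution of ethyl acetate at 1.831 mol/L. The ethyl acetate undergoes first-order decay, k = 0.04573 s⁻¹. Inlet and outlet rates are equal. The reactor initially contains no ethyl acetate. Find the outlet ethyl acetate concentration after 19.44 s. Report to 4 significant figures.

0.4489 mol/L

V dC/dt = Q(C_in − C) − k V C.
This is linear with rate a = Q/V + k = 0.0685624 s⁻¹.
C_ss = Q C_in/(Q + kV) = 0.609753 mol/L; C(t) = C_ss + (C₀ − C_ss) e^(−a t).
C(19.44) = 0.609753 + (-0.609753)·e^(−0.0685624·19.44) = 0.609753 + (-0.609753)·0.263724 = 0.448947 mol/L.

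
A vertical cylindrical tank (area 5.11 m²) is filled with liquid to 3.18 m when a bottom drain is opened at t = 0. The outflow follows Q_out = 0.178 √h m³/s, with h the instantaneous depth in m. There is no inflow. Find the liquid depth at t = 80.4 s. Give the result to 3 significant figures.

A dh/dt = −Q_out = −0.178 √h.
Separate and integrate: 2(√h − √h₀) = −(0.178/A) t.
√h = √3.18 − 0.178·80.4/(2·5.11) = 1.7833 − 1.4003 = 0.38294.
h = 0.38294² = 0.14664 m.

0.147 m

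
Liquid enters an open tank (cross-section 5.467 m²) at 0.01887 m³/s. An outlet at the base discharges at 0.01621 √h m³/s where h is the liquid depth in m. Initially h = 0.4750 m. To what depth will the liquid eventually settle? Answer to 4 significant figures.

Level balance: A dh/dt = 0.01887 − 0.01621 √h. Setting dh/dt = 0:
Q_in = 0.01621 √h_ss ⇒ √h_ss = 0.01887/0.01621 = 1.16410.
h_ss = 1.16410² = 1.35512 m. (Since h₀ = 0.4750 m < h_ss, the level will rise toward this value.)

1.355 m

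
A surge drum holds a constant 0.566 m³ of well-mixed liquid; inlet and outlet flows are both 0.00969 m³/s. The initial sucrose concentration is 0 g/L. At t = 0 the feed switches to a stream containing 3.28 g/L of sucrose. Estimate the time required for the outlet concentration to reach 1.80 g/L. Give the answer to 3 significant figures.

Species balance: V dC/dt = Q(C_in − C) ⇒ τ = V/Q = 58.411 s.
C(t) = C_in + (C₀ − C_in) e^(−t/τ). Set C = 1.80 and solve for t:
e^(−t/τ) = (C − C_in)/(C₀ − C_in) = (1.80 − 3.28)/(0 − 3.28) = 0.45122
t = −τ ln(…) = 58.411 × 0.79580 = 46.483 s.

46.5 s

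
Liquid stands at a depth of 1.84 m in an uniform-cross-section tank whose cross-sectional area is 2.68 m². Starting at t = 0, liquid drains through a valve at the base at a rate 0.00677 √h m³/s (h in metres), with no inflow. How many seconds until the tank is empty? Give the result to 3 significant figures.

1070 s

A dh/dt = −Q_out = −0.00677 √h.
This is separable: 2 d(√h)/dt = −0.00677/A, so √h = √h₀ − (0.00677/(2A)) t.
Set h = 0: 2√h₀ = (0.00677/A) t_empty ⇒ t_empty = 2A√h₀/0.00677.
t_empty = 2·2.68·√1.84/0.00677 = 5.3600·1.3565/0.00677 = 1074.0 s.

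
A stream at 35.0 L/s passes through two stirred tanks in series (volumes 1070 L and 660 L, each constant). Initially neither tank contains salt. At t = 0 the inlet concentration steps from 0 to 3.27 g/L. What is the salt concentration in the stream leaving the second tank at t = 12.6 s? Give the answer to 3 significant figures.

0.317 g/L

Species balance on tank i: dCᵢ/dt = (Cᵢ₋₁ − Cᵢ)/τᵢ with τᵢ = Vᵢ/Q.
τ₁ = 1070/35.0 = 30.571 s; τ₂ = 660/35.0 = 18.857 s.
Tank 1: C₁ = C_in(1 − e^(−t/τ₁)). Tank 2 (τ₁ ≠ τ₂): C₂ = C_in[1 − (τ₁ e^(−t/τ₁) − τ₂ e^(−t/τ₂))/(τ₁ − τ₂)].
At t = 12.6: e^(−t/τ₁) = 0.66223, e^(−t/τ₂) = 0.51264.
C₂ = 3.27·[1 − (30.571·0.66223 − 18.857·0.51264)/(11.714)] = 3.27·0.096979 = 0.31712 g/L.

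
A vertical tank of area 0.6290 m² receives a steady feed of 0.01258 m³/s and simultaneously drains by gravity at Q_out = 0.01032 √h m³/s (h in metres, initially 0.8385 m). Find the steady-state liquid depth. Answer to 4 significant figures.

Unsteady balance on liquid volume: A dh/dt = Q_in − 0.01032 √h. At steady state dh/dt = 0:
Q_in = 0.01032 √h_ss ⇒ √h_ss = 0.01258/0.01032 = 1.21899.
h_ss = 1.21899² = 1.48594 m. (Since h₀ = 0.8385 m < h_ss, the level will rise toward this value.)

1.486 m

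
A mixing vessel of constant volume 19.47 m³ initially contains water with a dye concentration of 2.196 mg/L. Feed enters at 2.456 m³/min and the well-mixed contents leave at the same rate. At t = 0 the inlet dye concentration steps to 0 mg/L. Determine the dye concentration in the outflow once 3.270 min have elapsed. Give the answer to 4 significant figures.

1.454 mg/L

Accumulation = in − out for the solute gives V dC/dt = Q(C_in − C).
Time constant τ = V/Q = 19.47/2.456 = 7.92752 min.
C approaches C_in exponentially: C(t) = C_in + (C₀ − C_in) e^(−t/τ).
C(3.270) = 0 + (2.196 − 0)·e^(−3.270/7.92752) = 0 + (2.19600)·0.662002 = 1.45376 mg/L.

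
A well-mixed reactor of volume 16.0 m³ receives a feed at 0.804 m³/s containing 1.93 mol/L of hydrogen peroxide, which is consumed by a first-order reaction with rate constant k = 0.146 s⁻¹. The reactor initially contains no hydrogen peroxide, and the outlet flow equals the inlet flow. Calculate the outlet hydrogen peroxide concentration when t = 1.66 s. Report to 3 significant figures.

Accumulation = in − out − consumed: V dC/dt = Q C_in − Q C − k V C.
dC/dt = (Q/V) C_in − (Q/V + k) C; effective rate a = Q/V + k = 0.050250 + 0.146 = 0.19625 s⁻¹.
C_ss = Q C_in/(Q + kV) = 0.49418 mol/L; C(t) = C_ss + (C₀ − C_ss) e^(−a t).
C(1.66) = 0.49418 + (-0.49418)·e^(−0.19625·1.66) = 0.49418 + (-0.49418)·0.72197 = 0.13740 mol/L.

0.137 mol/L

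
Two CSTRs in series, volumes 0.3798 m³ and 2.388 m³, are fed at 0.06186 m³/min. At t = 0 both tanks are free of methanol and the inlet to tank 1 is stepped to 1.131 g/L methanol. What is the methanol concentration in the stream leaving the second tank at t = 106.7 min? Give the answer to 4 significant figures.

1.046 g/L

Time constants: τᵢ = Vᵢ/Q for each well-mixed tank.
τ₁ = 0.3798/0.06186 = 6.13967 min; τ₂ = 2.388/0.06186 = 38.6033 min.
Tank 1: C₁ = C_in(1 − e^(−t/τ₁)). Tank 2 (τ₁ ≠ τ₂): C₂ = C_in[1 − (τ₁ e^(−t/τ₁) − τ₂ e^(−t/τ₂))/(τ₁ − τ₂)].
At t = 106.7: e^(−t/τ₁) = 2.83459e-08, e^(−t/τ₂) = 0.0630383.
C₂ = 1.131·[1 − (6.13967·2.83459e-08 − 38.6033·0.0630383)/(-32.4636)] = 1.131·0.925040 = 1.04622 g/L.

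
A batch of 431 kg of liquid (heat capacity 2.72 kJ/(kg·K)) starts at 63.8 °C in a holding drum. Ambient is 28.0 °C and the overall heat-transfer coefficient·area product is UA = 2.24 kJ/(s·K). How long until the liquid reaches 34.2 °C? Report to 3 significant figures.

Lumped-capacitance energy balance: M c_p dT/dt = UA(T_amb − T).
τ = M c_p/UA = 523.36 s; T_ss = T_amb = 28.000 °C.
T(t) = T_ss + (T₀ − T_ss)e^(−t/τ); set T = 34.2:
t = −τ ln[(T − T_ss)/(T₀ − T_ss)] = −523.36 · ln(0.17318) = 917.65 s.

918 s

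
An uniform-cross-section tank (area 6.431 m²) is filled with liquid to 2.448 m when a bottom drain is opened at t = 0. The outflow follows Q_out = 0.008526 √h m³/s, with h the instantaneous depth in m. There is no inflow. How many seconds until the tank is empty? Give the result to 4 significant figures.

2360 s

A dh/dt = −Q_out = −0.008526 √h.
∫ h^(−1/2) dh = −(0.008526/A) ∫ dt, giving 2√h = 2√h₀ − (0.008526/A) t.
Tank is empty when √h = 0: t_empty = 2A√h₀/0.008526.
t_empty = 2·6.431·√2.448/0.008526 = 12.8620·1.56461/0.008526 = 2360.31 s.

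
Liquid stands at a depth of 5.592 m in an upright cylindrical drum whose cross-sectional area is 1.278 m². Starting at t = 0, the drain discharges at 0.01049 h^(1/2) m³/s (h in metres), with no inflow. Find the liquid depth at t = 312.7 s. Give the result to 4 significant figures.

Unsteady balance on liquid volume: A dh/dt = −0.01049 √h.
Separate and integrate: 2(√h − √h₀) = −(0.01049/A) t.
√h = √5.592 − 0.01049·312.7/(2·1.278) = 2.36474 − 1.28334 = 1.08140.
h = 1.08140² = 1.16942 m.

1.169 m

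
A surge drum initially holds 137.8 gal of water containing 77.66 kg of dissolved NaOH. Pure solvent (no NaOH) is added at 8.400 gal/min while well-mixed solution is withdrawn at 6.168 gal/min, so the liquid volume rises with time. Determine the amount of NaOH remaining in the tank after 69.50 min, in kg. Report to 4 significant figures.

9.664 kg

Let m(t) be the amount of NaOH. Volume: V(t) = V₀ + (Q_in − Q_out) t = 137.8 + 2.23200 t; V(69.50) = 292.924 gal.
Solute balance: dm/dt = 0 − Q_out C = −Q_out m/V(t).
Separate: dm/m = −Q_out dt/V(t) ⇒ ln(m/m₀) = −(Q_out/(Q_in−Q_out)) ln(V/V₀).
m = m₀ (V₀/V)^(Q_out/(Q_in−Q_out)) = 77.66 × (137.8/292.924)^(2.76344) = 9.66395 kg.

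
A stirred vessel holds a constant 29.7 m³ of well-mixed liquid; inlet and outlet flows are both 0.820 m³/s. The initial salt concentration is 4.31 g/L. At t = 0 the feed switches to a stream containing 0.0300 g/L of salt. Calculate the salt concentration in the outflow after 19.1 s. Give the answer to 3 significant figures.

2.56 g/L

Species balance on the tank: V dC/dt = Q(C_in − C).
Time constant τ = V/Q = 29.7/0.820 = 36.220 s.
This is linear first-order; C(t) = C_in + (C₀ − C_in) e^(−t/τ).
C(19.1) = 0.0300 + (4.31 − 0.0300)·e^(−19.1/36.220) = 0.0300 + (4.2800)·0.59017 = 2.5559 g/L.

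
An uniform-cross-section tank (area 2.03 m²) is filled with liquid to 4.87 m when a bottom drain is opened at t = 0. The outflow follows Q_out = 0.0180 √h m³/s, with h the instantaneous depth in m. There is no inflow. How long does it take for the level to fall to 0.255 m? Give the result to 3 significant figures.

Volume balance on the tank: A dh/dt = −0.0180 √h.
This is separable: 2 d(√h)/dt = −0.0180/A, so √h = √h₀ − (0.0180/(2A)) t.
t = 2A(√h₀ − √h)/0.0180 = 2·2.03·(√4.87 − √0.255)/0.0180
  = 4.0600 × (2.2068 − 0.50498) / 0.0180 = 383.86 s.

384 s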